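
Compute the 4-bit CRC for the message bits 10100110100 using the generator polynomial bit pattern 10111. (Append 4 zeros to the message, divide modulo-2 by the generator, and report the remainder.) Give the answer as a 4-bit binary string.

0010

Append 4 zeros: 101001101000000. Divide by 10111 (XOR where the leading bit is 1):
  pos 0: 10100 XOR 10111 = 00011
  pos 3: 11110 XOR 10111 = 01001
  pos 4: 10011 XOR 10111 = 00100
  pos 6: 10000 XOR 10111 = 00111
  pos 8: 11100 XOR 10111 = 01011
  pos 9: 10110 XOR 10111 = 00001
Remainder (last 4 bits) = 0010. This is the CRC / FCS.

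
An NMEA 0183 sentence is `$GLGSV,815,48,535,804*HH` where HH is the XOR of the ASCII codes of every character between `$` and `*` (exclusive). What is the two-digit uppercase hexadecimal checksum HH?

76

XOR the ASCII codes of the payload characters:
  'G' = 0x47 → acc = 0x47
  'L' = 0x4C → acc = 0x0B
  'G' = 0x47 → acc = 0x4C
  'S' = 0x53 → acc = 0x1F
  'V' = 0x56 → acc = 0x49
  ',' = 0x2C → acc = 0x65
  '8' = 0x38 → acc = 0x5D
  '1' = 0x31 → acc = 0x6C
  '5' = 0x35 → acc = 0x59
  ',' = 0x2C → acc = 0x75
  '4' = 0x34 → acc = 0x41
  '8' = 0x38 → acc = 0x79
  ',' = 0x2C → acc = 0x55
  '5' = 0x35 → acc = 0x60
  '3' = 0x33 → acc = 0x53
  '5' = 0x35 → acc = 0x66
  ',' = 0x2C → acc = 0x4A
  '8' = 0x38 → acc = 0x72
  '0' = 0x30 → acc = 0x42
  '4' = 0x34 → acc = 0x76
Checksum = 0x76.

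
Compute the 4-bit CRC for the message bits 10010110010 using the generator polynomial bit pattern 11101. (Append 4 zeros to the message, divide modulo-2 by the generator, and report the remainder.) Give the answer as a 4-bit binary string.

1101

Append 4 zeros: 100101100100000. Divide by 11101 (XOR where the leading bit is 1):
  pos 0: 10010 XOR 11101 = 01111
  pos 1: 11111 XOR 11101 = 00010
  pos 4: 10100 XOR 11101 = 01001
  pos 5: 10011 XOR 11101 = 01110
  pos 6: 11100 XOR 11101 = 00001
  pos 10: 10000 XOR 11101 = 01101
Remainder (last 4 bits) = 1101. This is the CRC / FCS.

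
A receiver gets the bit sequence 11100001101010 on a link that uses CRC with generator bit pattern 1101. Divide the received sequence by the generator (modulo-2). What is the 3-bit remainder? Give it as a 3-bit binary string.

000

Modulo-2 division of 11100001101010 by 1101:
  pos 0: 1110 XOR 1101 = 0011
  pos 2: 1100 XOR 1101 = 0001
  pos 5: 1011 XOR 1101 = 0110
  pos 6: 1100 XOR 1101 = 0001
  pos 9: 1101 XOR 1101 = 0000
Remainder = 000 (zero — the frame passes the CRC check).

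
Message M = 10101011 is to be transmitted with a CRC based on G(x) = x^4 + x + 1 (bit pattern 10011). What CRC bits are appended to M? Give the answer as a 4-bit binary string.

1010

Append 4 zeros: 101010110000. Divide by 10011 (XOR where the leading bit is 1):
  pos 0: 10101 XOR 10011 = 00110
  pos 2: 11001 XOR 10011 = 01010
  pos 3: 10101 XOR 10011 = 00110
  pos 5: 11000 XOR 10011 = 01011
  pos 6: 10110 XOR 10011 = 00101
Remainder (last 4 bits) = 1010. This is the CRC / FCS.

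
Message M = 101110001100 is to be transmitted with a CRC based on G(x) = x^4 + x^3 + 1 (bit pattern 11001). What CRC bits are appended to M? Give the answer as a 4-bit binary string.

Append 4 zeros: 1011100011000000. Divide by 11001 (XOR where the leading bit is 1):
  pos 0: 10111 XOR 11001 = 01110
  pos 1: 11100 XOR 11001 = 00101
  pos 3: 10100 XOR 11001 = 01101
  pos 4: 11011 XOR 11001 = 00010
  pos 7: 10100 XOR 11001 = 01101
  pos 8: 11010 XOR 11001 = 00011
  pos 11: 11000 XOR 11001 = 00001
Remainder (last 4 bits) = 0001. This is the CRC / FCS.

0001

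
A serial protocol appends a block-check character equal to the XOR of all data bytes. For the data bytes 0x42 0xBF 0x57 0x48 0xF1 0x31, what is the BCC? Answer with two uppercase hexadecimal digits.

22

XOR the bytes together:
  start with 0x42
  0x42 ⊕ 0xBF = 0xFD
  0xFD ⊕ 0x57 = 0xAA
  0xAA ⊕ 0x48 = 0xE2
  0xE2 ⊕ 0xF1 = 0x13
  0x13 ⊕ 0x31 = 0x22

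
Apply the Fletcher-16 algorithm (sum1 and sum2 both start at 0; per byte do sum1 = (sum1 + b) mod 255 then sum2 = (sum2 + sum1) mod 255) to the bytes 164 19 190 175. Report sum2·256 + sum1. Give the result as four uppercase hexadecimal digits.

Running sums (mod 255):
  after byte 0 (164): sum1=164, sum2=164
  after byte 1 (19): sum1=183, sum2=92
  after byte 2 (190): sum1=118, sum2=210
  after byte 3 (175): sum1=38, sum2=248
Checksum = sum2·256 + sum1 = 248·256 + 38 = 63526 = 0xF826.

F826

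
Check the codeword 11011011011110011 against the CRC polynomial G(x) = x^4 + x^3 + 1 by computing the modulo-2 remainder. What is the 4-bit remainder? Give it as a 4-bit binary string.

0000

Modulo-2 division of 11011011011110011 by 11001:
  pos 0: 11011 XOR 11001 = 00010
  pos 3: 10011 XOR 11001 = 01010
  pos 4: 10100 XOR 11001 = 01101
  pos 5: 11011 XOR 11001 = 00010
  pos 8: 10111 XOR 11001 = 01110
  pos 9: 11100 XOR 11001 = 00101
  pos 11: 10101 XOR 11001 = 01100
  pos 12: 11001 XOR 11001 = 00000
Remainder = 0000 (zero — the frame passes the CRC check).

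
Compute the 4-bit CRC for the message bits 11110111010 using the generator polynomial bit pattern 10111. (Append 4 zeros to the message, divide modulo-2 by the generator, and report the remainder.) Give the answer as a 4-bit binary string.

Append 4 zeros: 111101110100000. Divide by 10111 (XOR where the leading bit is 1):
  pos 0: 11110 XOR 10111 = 01001
  pos 1: 10011 XOR 10111 = 00100
  pos 3: 10011 XOR 10111 = 00100
  pos 5: 10001 XOR 10111 = 00110
  pos 7: 11000 XOR 10111 = 01111
  pos 8: 11110 XOR 10111 = 01001
  pos 9: 10010 XOR 10111 = 00101
Remainder (last 4 bits) = 1010. This is the CRC / FCS.

1010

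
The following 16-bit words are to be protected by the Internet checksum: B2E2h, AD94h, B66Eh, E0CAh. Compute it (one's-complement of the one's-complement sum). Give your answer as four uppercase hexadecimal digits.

One's-complement addition (fold any carry out of bit 15 back into bit 0):
  0xB2E2 + 0xAD94 = 0x16076 → wrap carry → 0x6077
  0x6077 + 0xB66E = 0x116E5 → wrap carry → 0x16E6
  0x16E6 + 0xE0CA = 0x0F7B0
One's-complement sum = 0xF7B0.
Checksum = ~0xF7B0 & 0xFFFF = 0x084F.

084F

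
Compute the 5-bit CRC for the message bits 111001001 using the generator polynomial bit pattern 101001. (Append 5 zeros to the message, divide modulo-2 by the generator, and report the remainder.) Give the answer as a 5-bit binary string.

Append 5 zeros: 11100100100000. Divide by 101001 (XOR where the leading bit is 1):
  pos 0: 111001 XOR 101001 = 010000
  pos 1: 100000 XOR 101001 = 001001
  pos 3: 100101 XOR 101001 = 001100
  pos 5: 110000 XOR 101001 = 011001
  pos 6: 110010 XOR 101001 = 011011
  pos 7: 110110 XOR 101001 = 011111
  pos 8: 111110 XOR 101001 = 010111
Remainder (last 5 bits) = 10111. This is the CRC / FCS.

10111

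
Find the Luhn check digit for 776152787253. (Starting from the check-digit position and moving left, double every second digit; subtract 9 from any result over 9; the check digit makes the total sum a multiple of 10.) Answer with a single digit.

5

Partial digits right→left: 3 5 2 7 8 7 2 5 1 6 7 7
Double every second digit counting from the check-digit position (so the 1st, 3rd, 5th, ... of the partial from the right).
  doubled (with −9 where >9): 6 4 7 4 2 5 → sum 28
  kept as-is: 5 7 7 5 6 7 → sum 37
Total = 28 + 37 = 65.
Check digit = (10 − (65 mod 10)) mod 10 = 5.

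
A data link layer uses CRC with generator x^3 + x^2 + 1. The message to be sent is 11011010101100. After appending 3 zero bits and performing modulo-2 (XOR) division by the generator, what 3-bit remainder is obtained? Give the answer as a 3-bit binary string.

001

Append 3 zeros: 11011010101100000. Divide by 1101 (XOR where the leading bit is 1):
  pos 0: 1101 XOR 1101 = 0000
  pos 4: 1010 XOR 1101 = 0111
  pos 5: 1111 XOR 1101 = 0010
  pos 7: 1001 XOR 1101 = 0100
  pos 8: 1001 XOR 1101 = 0100
  pos 9: 1000 XOR 1101 = 0101
  pos 10: 1010 XOR 1101 = 0111
  pos 11: 1110 XOR 1101 = 0011
  pos 13: 1100 XOR 1101 = 0001
Remainder (last 3 bits) = 001. This is the CRC / FCS.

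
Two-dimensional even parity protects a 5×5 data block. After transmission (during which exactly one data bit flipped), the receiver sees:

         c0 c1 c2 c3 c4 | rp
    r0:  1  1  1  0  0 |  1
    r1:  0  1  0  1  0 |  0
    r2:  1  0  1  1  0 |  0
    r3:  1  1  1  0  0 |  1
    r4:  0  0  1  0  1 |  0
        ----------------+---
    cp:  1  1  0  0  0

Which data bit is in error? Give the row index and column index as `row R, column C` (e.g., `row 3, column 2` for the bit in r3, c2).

row 2, column 4

Recompute each row's even parity and compare to rp:
  r0: data parity 1, sent rp 1 → ok
  r1: data parity 0, sent rp 0 → ok
  r2: data parity 1, sent rp 0 → mismatch
  r3: data parity 1, sent rp 1 → ok
  r4: data parity 0, sent rp 0 → ok
Recompute each column's even parity and compare to cp:
  c0: data parity 1, sent cp 1 → ok
  c1: data parity 1, sent cp 1 → ok
  c2: data parity 0, sent cp 0 → ok
  c3: data parity 0, sent cp 0 → ok
  c4: data parity 1, sent cp 0 → mismatch
Exactly one row (r2) and one column (c4) fail → the flipped bit is at their intersection.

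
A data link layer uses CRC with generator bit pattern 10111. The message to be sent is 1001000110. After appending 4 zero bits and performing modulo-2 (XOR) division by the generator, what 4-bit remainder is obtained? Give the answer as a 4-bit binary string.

Append 4 zeros: 10010001100000. Divide by 10111 (XOR where the leading bit is 1):
  pos 0: 10010 XOR 10111 = 00101
  pos 2: 10100 XOR 10111 = 00011
  pos 5: 11110 XOR 10111 = 01001
  pos 6: 10010 XOR 10111 = 00101
  pos 8: 10100 XOR 10111 = 00011
Remainder (last 4 bits) = 0110. This is the CRC / FCS.

0110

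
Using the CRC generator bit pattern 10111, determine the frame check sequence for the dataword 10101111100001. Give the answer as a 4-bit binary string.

Append 4 zeros: 101011111000010000. Divide by 10111 (XOR where the leading bit is 1):
  pos 0: 10101 XOR 10111 = 00010
  pos 3: 10111 XOR 10111 = 00000
  pos 8: 10000 XOR 10111 = 00111
  pos 10: 11110 XOR 10111 = 01001
  pos 11: 10010 XOR 10111 = 00101
  pos 13: 10100 XOR 10111 = 00011
Remainder (last 4 bits) = 0011. This is the CRC / FCS.

0011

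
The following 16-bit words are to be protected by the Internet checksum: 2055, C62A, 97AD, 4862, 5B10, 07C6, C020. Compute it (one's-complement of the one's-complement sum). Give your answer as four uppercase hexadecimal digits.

One's-complement addition (fold any carry out of bit 15 back into bit 0):
  0x2055 + 0xC62A = 0x0E67F
  0xE67F + 0x97AD = 0x17E2C → wrap carry → 0x7E2D
  0x7E2D + 0x4862 = 0x0C68F
  0xC68F + 0x5B10 = 0x1219F → wrap carry → 0x21A0
  0x21A0 + 0x07C6 = 0x02966
  0x2966 + 0xC020 = 0x0E986
One's-complement sum = 0xE986.
Checksum = ~0xE986 & 0xFFFF = 0x1679.

1679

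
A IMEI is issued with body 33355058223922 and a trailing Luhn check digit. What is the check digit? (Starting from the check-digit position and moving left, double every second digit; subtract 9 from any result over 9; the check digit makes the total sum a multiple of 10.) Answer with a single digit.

6

Partial digits right→left: 2 2 9 3 2 2 8 5 0 5 5 3 3 3
Double every second digit counting from the check-digit position (so the 1st, 3rd, 5th, ... of the partial from the right).
  doubled (with −9 where >9): 4 9 4 7 0 1 6 → sum 31
  kept as-is: 2 3 2 5 5 3 3 → sum 23
Total = 31 + 23 = 54.
Check digit = (10 − (54 mod 10)) mod 10 = 6.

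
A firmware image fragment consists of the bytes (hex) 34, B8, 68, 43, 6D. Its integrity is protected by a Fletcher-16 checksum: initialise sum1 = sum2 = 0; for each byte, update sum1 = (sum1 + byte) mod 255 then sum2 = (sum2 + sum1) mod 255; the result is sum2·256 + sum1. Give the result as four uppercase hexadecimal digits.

1506

Running sums (mod 255):
  after byte 0 (34): sum1=52, sum2=52
  after byte 1 (B8): sum1=236, sum2=33
  after byte 2 (68): sum1=85, sum2=118
  after byte 3 (43): sum1=152, sum2=15
  after byte 4 (6D): sum1=6, sum2=21
Checksum = sum2·256 + sum1 = 21·256 + 6 = 5382 = 0x1506.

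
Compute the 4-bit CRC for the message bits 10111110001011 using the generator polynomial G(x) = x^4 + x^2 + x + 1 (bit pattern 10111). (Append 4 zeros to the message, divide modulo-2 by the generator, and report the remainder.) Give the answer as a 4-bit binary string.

Append 4 zeros: 101111100010110000. Divide by 10111 (XOR where the leading bit is 1):
  pos 0: 10111 XOR 10111 = 00000
  pos 5: 11000 XOR 10111 = 01111
  pos 6: 11111 XOR 10111 = 01000
  pos 7: 10000 XOR 10111 = 00111
  pos 9: 11111 XOR 10111 = 01000
  pos 10: 10000 XOR 10111 = 00111
  pos 12: 11100 XOR 10111 = 01011
  pos 13: 10110 XOR 10111 = 00001
Remainder (last 4 bits) = 0001. This is the CRC / FCS.

0001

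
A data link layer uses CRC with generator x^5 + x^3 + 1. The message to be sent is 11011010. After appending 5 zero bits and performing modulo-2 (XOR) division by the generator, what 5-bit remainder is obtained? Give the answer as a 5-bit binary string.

Append 5 zeros: 1101101000000. Divide by 101001 (XOR where the leading bit is 1):
  pos 0: 110110 XOR 101001 = 011111
  pos 1: 111111 XOR 101001 = 010110
  pos 2: 101100 XOR 101001 = 000101
  pos 5: 101000 XOR 101001 = 000001
Remainder (last 5 bits) = 00100. This is the CRC / FCS.

00100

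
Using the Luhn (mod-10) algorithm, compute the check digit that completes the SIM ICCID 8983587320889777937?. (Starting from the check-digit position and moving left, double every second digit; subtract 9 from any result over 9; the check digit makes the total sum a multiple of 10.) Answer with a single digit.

Partial digits right→left: 7 3 9 7 7 7 9 8 8 0 2 3 7 8 5 3 8 9 8
Double every second digit counting from the check-digit position (so the 1st, 3rd, 5th, ... of the partial from the right).
  doubled (with −9 where >9): 5 9 5 9 7 4 5 1 7 7 → sum 59
  kept as-is: 3 7 7 8 0 3 8 3 9 → sum 48
Total = 59 + 48 = 107.
Check digit = (10 − (107 mod 10)) mod 10 = 3.

3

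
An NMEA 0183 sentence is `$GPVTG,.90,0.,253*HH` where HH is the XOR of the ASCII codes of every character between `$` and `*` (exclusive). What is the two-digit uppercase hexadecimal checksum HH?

XOR the ASCII codes of the payload characters:
  'G' = 0x47 → acc = 0x47
  'P' = 0x50 → acc = 0x17
  'V' = 0x56 → acc = 0x41
  'T' = 0x54 → acc = 0x15
  'G' = 0x47 → acc = 0x52
  ',' = 0x2C → acc = 0x7E
  '.' = 0x2E → acc = 0x50
  '9' = 0x39 → acc = 0x69
  '0' = 0x30 → acc = 0x59
  ',' = 0x2C → acc = 0x75
  '0' = 0x30 → acc = 0x45
  '.' = 0x2E → acc = 0x6B
  ',' = 0x2C → acc = 0x47
  '2' = 0x32 → acc = 0x75
  '5' = 0x35 → acc = 0x40
  '3' = 0x33 → acc = 0x73
Checksum = 0x73.

73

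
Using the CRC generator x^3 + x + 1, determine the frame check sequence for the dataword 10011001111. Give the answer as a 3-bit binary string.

Append 3 zeros: 10011001111000. Divide by 1011 (XOR where the leading bit is 1):
  pos 0: 1001 XOR 1011 = 0010
  pos 2: 1010 XOR 1011 = 0001
  pos 5: 1011 XOR 1011 = 0000
  pos 9: 1100 XOR 1011 = 0111
  pos 10: 1110 XOR 1011 = 0101
Remainder (last 3 bits) = 101. This is the CRC / FCS.

101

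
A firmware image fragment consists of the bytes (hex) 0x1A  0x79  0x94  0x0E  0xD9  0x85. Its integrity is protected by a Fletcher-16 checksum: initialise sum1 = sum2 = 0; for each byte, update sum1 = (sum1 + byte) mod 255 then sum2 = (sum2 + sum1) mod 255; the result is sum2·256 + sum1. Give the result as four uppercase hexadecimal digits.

Running sums (mod 255):
  after byte 0 (0x1A): sum1=26, sum2=26
  after byte 1 (0x79): sum1=147, sum2=173
  after byte 2 (0x94): sum1=40, sum2=213
  after byte 3 (0x0E): sum1=54, sum2=12
  after byte 4 (0xD9): sum1=16, sum2=28
  after byte 5 (0x85): sum1=149, sum2=177
Checksum = sum2·256 + sum1 = 177·256 + 149 = 45461 = 0xB195.

B195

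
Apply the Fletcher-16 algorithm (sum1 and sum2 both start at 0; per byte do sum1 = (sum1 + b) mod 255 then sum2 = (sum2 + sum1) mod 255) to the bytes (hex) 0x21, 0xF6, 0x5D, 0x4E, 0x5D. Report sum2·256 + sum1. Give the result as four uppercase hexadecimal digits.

Running sums (mod 255):
  after byte 0 (0x21): sum1=33, sum2=33
  after byte 1 (0xF6): sum1=24, sum2=57
  after byte 2 (0x5D): sum1=117, sum2=174
  after byte 3 (0x4E): sum1=195, sum2=114
  after byte 4 (0x5D): sum1=33, sum2=147
Checksum = sum2·256 + sum1 = 147·256 + 33 = 37665 = 0x9321.

9321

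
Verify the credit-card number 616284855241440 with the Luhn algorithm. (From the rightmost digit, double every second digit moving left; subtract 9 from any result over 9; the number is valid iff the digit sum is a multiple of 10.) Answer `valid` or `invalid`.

From the right, keep odd positions and double even positions (subtract 9 from any doubled value over 9):
  doubled (positions 2,4,...): 8 2 4 1 8 4 2 → sum 29
  kept (positions 1,3,...): 0 4 4 5 8 8 6 6 → sum 41
Total = 70.
70 mod 10 = 0, so the number is valid.

valid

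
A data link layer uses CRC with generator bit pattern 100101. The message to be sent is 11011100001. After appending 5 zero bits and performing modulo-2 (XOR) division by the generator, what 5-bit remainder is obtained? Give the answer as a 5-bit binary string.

Append 5 zeros: 1101110000100000. Divide by 100101 (XOR where the leading bit is 1):
  pos 0: 110111 XOR 100101 = 010010
  pos 1: 100100 XOR 100101 = 000001
  pos 6: 100010 XOR 100101 = 000111
  pos 9: 111000 XOR 100101 = 011101
  pos 10: 111010 XOR 100101 = 011111
Remainder (last 5 bits) = 11111. This is the CRC / FCS.

11111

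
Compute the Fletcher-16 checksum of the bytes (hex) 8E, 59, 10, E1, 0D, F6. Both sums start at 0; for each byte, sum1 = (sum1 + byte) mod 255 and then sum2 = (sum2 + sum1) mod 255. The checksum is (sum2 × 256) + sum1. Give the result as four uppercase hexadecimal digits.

Running sums (mod 255):
  after byte 0 (8E): sum1=142, sum2=142
  after byte 1 (59): sum1=231, sum2=118
  after byte 2 (10): sum1=247, sum2=110
  after byte 3 (E1): sum1=217, sum2=72
  after byte 4 (0D): sum1=230, sum2=47
  after byte 5 (F6): sum1=221, sum2=13
Checksum = sum2·256 + sum1 = 13·256 + 221 = 3549 = 0x0DDD.

0DDD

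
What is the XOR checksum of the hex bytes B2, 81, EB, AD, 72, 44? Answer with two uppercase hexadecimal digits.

XOR the bytes together:
  start with 0xB2
  0xB2 ⊕ 0x81 = 0x33
  0x33 ⊕ 0xEB = 0xD8
  0xD8 ⊕ 0xAD = 0x75
  0x75 ⊕ 0x72 = 0x07
  0x07 ⊕ 0x44 = 0x43

43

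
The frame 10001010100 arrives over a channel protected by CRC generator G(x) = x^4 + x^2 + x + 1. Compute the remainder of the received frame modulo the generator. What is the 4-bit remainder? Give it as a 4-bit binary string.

Modulo-2 division of 10001010100 by 10111:
  pos 0: 10001 XOR 10111 = 00110
  pos 2: 11001 XOR 10111 = 01110
  pos 3: 11100 XOR 10111 = 01011
  pos 4: 10111 XOR 10111 = 00000
Remainder = 0000 (zero — the frame passes the CRC check).

0000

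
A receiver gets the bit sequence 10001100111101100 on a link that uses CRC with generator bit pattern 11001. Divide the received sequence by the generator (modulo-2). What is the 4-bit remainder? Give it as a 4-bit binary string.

1101

Modulo-2 division of 10001100111101100 by 11001:
  pos 0: 10001 XOR 11001 = 01000
  pos 1: 10001 XOR 11001 = 01000
  pos 2: 10000 XOR 11001 = 01001
  pos 3: 10010 XOR 11001 = 01011
  pos 4: 10111 XOR 11001 = 01110
  pos 5: 11101 XOR 11001 = 00100
  pos 7: 10011 XOR 11001 = 01010
  pos 8: 10100 XOR 11001 = 01101
  pos 9: 11011 XOR 11001 = 00010
  pos 12: 10100 XOR 11001 = 01101
Remainder = 1101 (nonzero — an error is detected).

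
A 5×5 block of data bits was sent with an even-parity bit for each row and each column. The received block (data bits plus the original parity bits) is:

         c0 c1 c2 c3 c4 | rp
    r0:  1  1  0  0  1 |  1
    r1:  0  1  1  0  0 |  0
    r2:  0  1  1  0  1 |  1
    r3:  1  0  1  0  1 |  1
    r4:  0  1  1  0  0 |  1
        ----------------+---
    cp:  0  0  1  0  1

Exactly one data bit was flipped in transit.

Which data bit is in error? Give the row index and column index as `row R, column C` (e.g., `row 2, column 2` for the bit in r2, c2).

row 4, column 2

Recompute each row's even parity and compare to rp:
  r0: data parity 1, sent rp 1 → ok
  r1: data parity 0, sent rp 0 → ok
  r2: data parity 1, sent rp 1 → ok
  r3: data parity 1, sent rp 1 → ok
  r4: data parity 0, sent rp 1 → mismatch
Recompute each column's even parity and compare to cp:
  c0: data parity 0, sent cp 0 → ok
  c1: data parity 0, sent cp 0 → ok
  c2: data parity 0, sent cp 1 → mismatch
  c3: data parity 0, sent cp 0 → ok
  c4: data parity 1, sent cp 1 → ok
Exactly one row (r4) and one column (c2) fail → the flipped bit is at their intersection.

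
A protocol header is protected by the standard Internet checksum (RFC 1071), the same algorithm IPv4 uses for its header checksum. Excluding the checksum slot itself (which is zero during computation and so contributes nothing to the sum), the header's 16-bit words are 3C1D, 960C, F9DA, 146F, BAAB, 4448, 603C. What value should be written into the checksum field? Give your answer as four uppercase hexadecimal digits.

C05B

One's-complement addition (fold any carry out of bit 15 back into bit 0):
  0x3C1D + 0x960C = 0x0D229
  0xD229 + 0xF9DA = 0x1CC03 → wrap carry → 0xCC04
  0xCC04 + 0x146F = 0x0E073
  0xE073 + 0xBAAB = 0x19B1E → wrap carry → 0x9B1F
  0x9B1F + 0x4448 = 0x0DF67
  0xDF67 + 0x603C = 0x13FA3 → wrap carry → 0x3FA4
One's-complement sum = 0x3FA4.
Checksum = ~0x3FA4 & 0xFFFF = 0xC05B.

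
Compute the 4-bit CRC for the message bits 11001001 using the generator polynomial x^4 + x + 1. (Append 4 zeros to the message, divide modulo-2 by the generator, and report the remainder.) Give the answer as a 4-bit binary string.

0001

Append 4 zeros: 110010010000. Divide by 10011 (XOR where the leading bit is 1):
  pos 0: 11001 XOR 10011 = 01010
  pos 1: 10100 XOR 10011 = 00111
  pos 3: 11101 XOR 10011 = 01110
  pos 4: 11100 XOR 10011 = 01111
  pos 5: 11110 XOR 10011 = 01101
  pos 6: 11010 XOR 10011 = 01001
  pos 7: 10010 XOR 10011 = 00001
Remainder (last 4 bits) = 0001. This is the CRC / FCS.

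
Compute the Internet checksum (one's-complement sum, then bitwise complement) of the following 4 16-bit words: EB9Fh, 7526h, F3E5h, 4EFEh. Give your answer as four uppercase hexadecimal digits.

One's-complement addition (fold any carry out of bit 15 back into bit 0):
  0xEB9F + 0x7526 = 0x160C5 → wrap carry → 0x60C6
  0x60C6 + 0xF3E5 = 0x154AB → wrap carry → 0x54AC
  0x54AC + 0x4EFE = 0x0A3AA
One's-complement sum = 0xA3AA.
Checksum = ~0xA3AA & 0xFFFF = 0x5C55.

5C55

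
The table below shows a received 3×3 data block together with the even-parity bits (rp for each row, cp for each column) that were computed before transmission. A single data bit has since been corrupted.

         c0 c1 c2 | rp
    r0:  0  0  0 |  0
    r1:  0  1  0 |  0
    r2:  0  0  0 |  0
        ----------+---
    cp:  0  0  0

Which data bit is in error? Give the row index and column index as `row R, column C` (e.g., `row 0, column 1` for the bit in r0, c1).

row 1, column 1

Recompute each row's even parity and compare to rp:
  r0: data parity 0, sent rp 0 → ok
  r1: data parity 1, sent rp 0 → mismatch
  r2: data parity 0, sent rp 0 → ok
Recompute each column's even parity and compare to cp:
  c0: data parity 0, sent cp 0 → ok
  c1: data parity 1, sent cp 0 → mismatch
  c2: data parity 0, sent cp 0 → ok
Exactly one row (r1) and one column (c1) fail → the flipped bit is at their intersection.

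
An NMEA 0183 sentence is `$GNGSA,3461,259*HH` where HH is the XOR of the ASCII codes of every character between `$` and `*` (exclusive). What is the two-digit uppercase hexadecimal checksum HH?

62

XOR the ASCII codes of the payload characters:
  'G' = 0x47 → acc = 0x47
  'N' = 0x4E → acc = 0x09
  'G' = 0x47 → acc = 0x4E
  'S' = 0x53 → acc = 0x1D
  'A' = 0x41 → acc = 0x5C
  ',' = 0x2C → acc = 0x70
  '3' = 0x33 → acc = 0x43
  '4' = 0x34 → acc = 0x77
  '6' = 0x36 → acc = 0x41
  '1' = 0x31 → acc = 0x70
  ',' = 0x2C → acc = 0x5C
  '2' = 0x32 → acc = 0x6E
  '5' = 0x35 → acc = 0x5B
  '9' = 0x39 → acc = 0x62
Checksum = 0x62.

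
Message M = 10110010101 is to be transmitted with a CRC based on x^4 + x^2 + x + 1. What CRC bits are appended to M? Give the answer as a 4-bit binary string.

0110

Append 4 zeros: 101100101010000. Divide by 10111 (XOR where the leading bit is 1):
  pos 0: 10110 XOR 10111 = 00001
  pos 4: 10101 XOR 10111 = 00010
  pos 7: 10010 XOR 10111 = 00101
  pos 9: 10100 XOR 10111 = 00011
Remainder (last 4 bits) = 0110. This is the CRC / FCS.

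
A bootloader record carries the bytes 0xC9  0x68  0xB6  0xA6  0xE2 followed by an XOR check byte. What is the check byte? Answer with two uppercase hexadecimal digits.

XOR the bytes together:
  start with 0xC9
  0xC9 ⊕ 0x68 = 0xA1
  0xA1 ⊕ 0xB6 = 0x17
  0x17 ⊕ 0xA6 = 0xB1
  0xB1 ⊕ 0xE2 = 0x53

53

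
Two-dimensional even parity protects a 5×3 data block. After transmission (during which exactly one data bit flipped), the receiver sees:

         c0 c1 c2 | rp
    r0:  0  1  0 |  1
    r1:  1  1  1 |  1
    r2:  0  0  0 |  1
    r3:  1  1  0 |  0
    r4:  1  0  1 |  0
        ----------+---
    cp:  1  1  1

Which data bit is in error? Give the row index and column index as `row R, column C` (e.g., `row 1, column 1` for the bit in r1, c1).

row 2, column 2

Recompute each row's even parity and compare to rp:
  r0: data parity 1, sent rp 1 → ok
  r1: data parity 1, sent rp 1 → ok
  r2: data parity 0, sent rp 1 → mismatch
  r3: data parity 0, sent rp 0 → ok
  r4: data parity 0, sent rp 0 → ok
Recompute each column's even parity and compare to cp:
  c0: data parity 1, sent cp 1 → ok
  c1: data parity 1, sent cp 1 → ok
  c2: data parity 0, sent cp 1 → mismatch
Exactly one row (r2) and one column (c2) fail → the flipped bit is at their intersection.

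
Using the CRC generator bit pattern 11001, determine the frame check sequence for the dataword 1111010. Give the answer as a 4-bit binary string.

Append 4 zeros: 11110100000. Divide by 11001 (XOR where the leading bit is 1):
  pos 0: 11110 XOR 11001 = 00111
  pos 2: 11110 XOR 11001 = 00111
  pos 4: 11100 XOR 11001 = 00101
  pos 6: 10100 XOR 11001 = 01101
Remainder (last 4 bits) = 1101. This is the CRC / FCS.

1101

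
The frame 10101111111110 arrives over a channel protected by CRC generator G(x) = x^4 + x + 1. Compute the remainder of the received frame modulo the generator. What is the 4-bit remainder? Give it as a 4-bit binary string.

0000

Modulo-2 division of 10101111111110 by 10011:
  pos 0: 10101 XOR 10011 = 00110
  pos 2: 11011 XOR 10011 = 01000
  pos 3: 10001 XOR 10011 = 00010
  pos 6: 10111 XOR 10011 = 00100
  pos 8: 10011 XOR 10011 = 00000
Remainder = 0000 (zero — the frame passes the CRC check).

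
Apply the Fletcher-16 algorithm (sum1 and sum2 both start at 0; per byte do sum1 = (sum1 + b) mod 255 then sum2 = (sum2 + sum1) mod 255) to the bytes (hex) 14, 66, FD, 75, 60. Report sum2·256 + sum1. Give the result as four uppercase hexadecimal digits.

434E

Running sums (mod 255):
  after byte 0 (14): sum1=20, sum2=20
  after byte 1 (66): sum1=122, sum2=142
  after byte 2 (FD): sum1=120, sum2=7
  after byte 3 (75): sum1=237, sum2=244
  after byte 4 (60): sum1=78, sum2=67
Checksum = sum2·256 + sum1 = 67·256 + 78 = 17230 = 0x434E.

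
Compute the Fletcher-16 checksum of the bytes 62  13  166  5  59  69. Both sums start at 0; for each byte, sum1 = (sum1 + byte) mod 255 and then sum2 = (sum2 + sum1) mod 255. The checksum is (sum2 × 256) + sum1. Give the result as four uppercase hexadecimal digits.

Running sums (mod 255):
  after byte 0 (62): sum1=62, sum2=62
  after byte 1 (13): sum1=75, sum2=137
  after byte 2 (166): sum1=241, sum2=123
  after byte 3 (5): sum1=246, sum2=114
  after byte 4 (59): sum1=50, sum2=164
  after byte 5 (69): sum1=119, sum2=28
Checksum = sum2·256 + sum1 = 28·256 + 119 = 7287 = 0x1C77.

1C77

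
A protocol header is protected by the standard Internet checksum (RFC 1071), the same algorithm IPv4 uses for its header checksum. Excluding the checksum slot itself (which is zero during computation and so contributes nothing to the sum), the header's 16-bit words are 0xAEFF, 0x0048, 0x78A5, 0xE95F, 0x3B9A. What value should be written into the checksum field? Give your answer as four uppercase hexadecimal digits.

One's-complement addition (fold any carry out of bit 15 back into bit 0):
  0xAEFF + 0x0048 = 0x0AF47
  0xAF47 + 0x78A5 = 0x127EC → wrap carry → 0x27ED
  0x27ED + 0xE95F = 0x1114C → wrap carry → 0x114D
  0x114D + 0x3B9A = 0x04CE7
One's-complement sum = 0x4CE7.
Checksum = ~0x4CE7 & 0xFFFF = 0xB318.

B318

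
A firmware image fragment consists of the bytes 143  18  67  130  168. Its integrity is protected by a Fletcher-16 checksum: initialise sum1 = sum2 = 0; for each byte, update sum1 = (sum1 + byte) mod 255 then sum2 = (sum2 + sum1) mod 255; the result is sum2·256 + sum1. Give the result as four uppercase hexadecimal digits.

Running sums (mod 255):
  after byte 0 (143): sum1=143, sum2=143
  after byte 1 (18): sum1=161, sum2=49
  after byte 2 (67): sum1=228, sum2=22
  after byte 3 (130): sum1=103, sum2=125
  after byte 4 (168): sum1=16, sum2=141
Checksum = sum2·256 + sum1 = 141·256 + 16 = 36112 = 0x8D10.

8D10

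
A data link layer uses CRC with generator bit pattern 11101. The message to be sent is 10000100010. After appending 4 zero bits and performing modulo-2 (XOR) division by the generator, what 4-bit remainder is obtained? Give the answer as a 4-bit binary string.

0010

Append 4 zeros: 100001000100000. Divide by 11101 (XOR where the leading bit is 1):
  pos 0: 10000 XOR 11101 = 01101
  pos 1: 11011 XOR 11101 = 00110
  pos 3: 11000 XOR 11101 = 00101
  pos 5: 10101 XOR 11101 = 01000
  pos 6: 10000 XOR 11101 = 01101
  pos 7: 11010 XOR 11101 = 00111
  pos 9: 11100 XOR 11101 = 00001
Remainder (last 4 bits) = 0010. This is the CRC / FCS.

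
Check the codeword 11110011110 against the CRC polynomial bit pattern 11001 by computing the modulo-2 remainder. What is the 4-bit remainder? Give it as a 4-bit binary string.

Modulo-2 division of 11110011110 by 11001:
  pos 0: 11110 XOR 11001 = 00111
  pos 2: 11101 XOR 11001 = 00100
  pos 4: 10011 XOR 11001 = 01010
  pos 5: 10101 XOR 11001 = 01100
  pos 6: 11000 XOR 11001 = 00001
Remainder = 0001 (nonzero — an error is detected).

0001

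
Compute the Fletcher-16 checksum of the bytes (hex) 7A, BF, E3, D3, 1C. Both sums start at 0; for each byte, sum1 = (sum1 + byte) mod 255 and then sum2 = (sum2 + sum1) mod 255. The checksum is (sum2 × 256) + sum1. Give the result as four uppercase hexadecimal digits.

Running sums (mod 255):
  after byte 0 (7A): sum1=122, sum2=122
  after byte 1 (BF): sum1=58, sum2=180
  after byte 2 (E3): sum1=30, sum2=210
  after byte 3 (D3): sum1=241, sum2=196
  after byte 4 (1C): sum1=14, sum2=210
Checksum = sum2·256 + sum1 = 210·256 + 14 = 53774 = 0xD20E.

D20E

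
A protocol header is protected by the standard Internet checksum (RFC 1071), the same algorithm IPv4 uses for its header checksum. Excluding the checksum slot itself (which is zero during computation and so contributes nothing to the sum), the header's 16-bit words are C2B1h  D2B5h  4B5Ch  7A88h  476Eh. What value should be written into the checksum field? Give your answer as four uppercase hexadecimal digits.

5D45

One's-complement addition (fold any carry out of bit 15 back into bit 0):
  0xC2B1 + 0xD2B5 = 0x19566 → wrap carry → 0x9567
  0x9567 + 0x4B5C = 0x0E0C3
  0xE0C3 + 0x7A88 = 0x15B4B → wrap carry → 0x5B4C
  0x5B4C + 0x476E = 0x0A2BA
One's-complement sum = 0xA2BA.
Checksum = ~0xA2BA & 0xFFFF = 0x5D45.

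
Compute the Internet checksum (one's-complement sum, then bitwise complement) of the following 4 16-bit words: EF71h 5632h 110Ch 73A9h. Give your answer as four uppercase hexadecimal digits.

One's-complement addition (fold any carry out of bit 15 back into bit 0):
  0xEF71 + 0x5632 = 0x145A3 → wrap carry → 0x45A4
  0x45A4 + 0x110C = 0x056B0
  0x56B0 + 0x73A9 = 0x0CA59
One's-complement sum = 0xCA59.
Checksum = ~0xCA59 & 0xFFFF = 0x35A6.

35A6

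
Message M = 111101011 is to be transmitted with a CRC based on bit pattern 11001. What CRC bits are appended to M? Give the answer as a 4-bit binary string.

0100

Append 4 zeros: 1111010110000. Divide by 11001 (XOR where the leading bit is 1):
  pos 0: 11110 XOR 11001 = 00111
  pos 2: 11110 XOR 11001 = 00111
  pos 4: 11111 XOR 11001 = 00110
  pos 6: 11000 XOR 11001 = 00001
Remainder (last 4 bits) = 0100. This is the CRC / FCS.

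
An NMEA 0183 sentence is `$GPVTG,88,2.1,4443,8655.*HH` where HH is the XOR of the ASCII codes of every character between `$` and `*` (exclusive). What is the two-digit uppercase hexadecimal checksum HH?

XOR the ASCII codes of the payload characters:
  'G' = 0x47 → acc = 0x47
  'P' = 0x50 → acc = 0x17
  'V' = 0x56 → acc = 0x41
  'T' = 0x54 → acc = 0x15
  'G' = 0x47 → acc = 0x52
  ',' = 0x2C → acc = 0x7E
  '8' = 0x38 → acc = 0x46
  '8' = 0x38 → acc = 0x7E
  ',' = 0x2C → acc = 0x52
  '2' = 0x32 → acc = 0x60
  '.' = 0x2E → acc = 0x4E
  '1' = 0x31 → acc = 0x7F
  ',' = 0x2C → acc = 0x53
  '4' = 0x34 → acc = 0x67
  '4' = 0x34 → acc = 0x53
  '4' = 0x34 → acc = 0x67
  '3' = 0x33 → acc = 0x54
  ',' = 0x2C → acc = 0x78
  '8' = 0x38 → acc = 0x40
  '6' = 0x36 → acc = 0x76
  '5' = 0x35 → acc = 0x43
  '5' = 0x35 → acc = 0x76
  '.' = 0x2E → acc = 0x58
Checksum = 0x58.

58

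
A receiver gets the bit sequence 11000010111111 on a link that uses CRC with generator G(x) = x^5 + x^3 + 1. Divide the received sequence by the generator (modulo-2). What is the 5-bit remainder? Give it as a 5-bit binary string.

10000

Modulo-2 division of 11000010111111 by 101001:
  pos 0: 110000 XOR 101001 = 011001
  pos 1: 110011 XOR 101001 = 011010
  pos 2: 110100 XOR 101001 = 011101
  pos 3: 111011 XOR 101001 = 010010
  pos 4: 100101 XOR 101001 = 001100
  pos 6: 110011 XOR 101001 = 011010
  pos 7: 110101 XOR 101001 = 011100
  pos 8: 111001 XOR 101001 = 010000
Remainder = 10000 (nonzero — an error is detected).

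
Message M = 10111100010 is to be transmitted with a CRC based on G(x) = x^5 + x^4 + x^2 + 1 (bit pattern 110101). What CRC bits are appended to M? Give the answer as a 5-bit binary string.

00110

Append 5 zeros: 1011110001000000. Divide by 110101 (XOR where the leading bit is 1):
  pos 0: 101111 XOR 110101 = 011010
  pos 1: 110100 XOR 110101 = 000001
  pos 6: 100100 XOR 110101 = 010001
  pos 7: 100010 XOR 110101 = 010111
  pos 8: 101110 XOR 110101 = 011011
  pos 9: 110110 XOR 110101 = 000011
Remainder (last 5 bits) = 00110. This is the CRC / FCS.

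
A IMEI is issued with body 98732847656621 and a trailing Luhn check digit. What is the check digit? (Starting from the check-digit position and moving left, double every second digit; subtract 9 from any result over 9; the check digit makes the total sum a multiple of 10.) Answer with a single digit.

3

Partial digits right→left: 1 2 6 6 5 6 7 4 8 2 3 7 8 9
Double every second digit counting from the check-digit position (so the 1st, 3rd, 5th, ... of the partial from the right).
  doubled (with −9 where >9): 2 3 1 5 7 6 7 → sum 31
  kept as-is: 2 6 6 4 2 7 9 → sum 36
Total = 31 + 36 = 67.
Check digit = (10 − (67 mod 10)) mod 10 = 3.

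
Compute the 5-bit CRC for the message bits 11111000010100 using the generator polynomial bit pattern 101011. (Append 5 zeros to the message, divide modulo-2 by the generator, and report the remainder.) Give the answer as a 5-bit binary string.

Append 5 zeros: 1111100001010000000. Divide by 101011 (XOR where the leading bit is 1):
  pos 0: 111110 XOR 101011 = 010101
  pos 1: 101010 XOR 101011 = 000001
  pos 6: 100101 XOR 101011 = 001110
  pos 8: 111000 XOR 101011 = 010011
  pos 9: 100110 XOR 101011 = 001101
  pos 11: 110100 XOR 101011 = 011111
  pos 12: 111110 XOR 101011 = 010101
  pos 13: 101010 XOR 101011 = 000001
Remainder (last 5 bits) = 00001. This is the CRC / FCS.

00001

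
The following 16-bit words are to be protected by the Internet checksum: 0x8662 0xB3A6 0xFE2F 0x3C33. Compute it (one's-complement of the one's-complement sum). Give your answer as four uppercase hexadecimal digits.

One's-complement addition (fold any carry out of bit 15 back into bit 0):
  0x8662 + 0xB3A6 = 0x13A08 → wrap carry → 0x3A09
  0x3A09 + 0xFE2F = 0x13838 → wrap carry → 0x3839
  0x3839 + 0x3C33 = 0x0746C
One's-complement sum = 0x746C.
Checksum = ~0x746C & 0xFFFF = 0x8B93.

8B93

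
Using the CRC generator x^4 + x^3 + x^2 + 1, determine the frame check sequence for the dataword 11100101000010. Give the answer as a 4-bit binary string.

Append 4 zeros: 111001010000100000. Divide by 11101 (XOR where the leading bit is 1):
  pos 0: 11100 XOR 11101 = 00001
  pos 4: 11010 XOR 11101 = 00111
  pos 6: 11100 XOR 11101 = 00001
  pos 10: 10100 XOR 11101 = 01001
  pos 11: 10010 XOR 11101 = 01111
  pos 12: 11110 XOR 11101 = 00011
Remainder (last 4 bits) = 0110. This is the CRC / FCS.

0110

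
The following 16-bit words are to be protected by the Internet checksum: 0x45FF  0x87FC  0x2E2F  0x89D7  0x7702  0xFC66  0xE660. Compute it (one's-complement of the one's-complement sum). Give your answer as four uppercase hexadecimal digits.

One's-complement addition (fold any carry out of bit 15 back into bit 0):
  0x45FF + 0x87FC = 0x0CDFB
  0xCDFB + 0x2E2F = 0x0FC2A
  0xFC2A + 0x89D7 = 0x18601 → wrap carry → 0x8602
  0x8602 + 0x7702 = 0x0FD04
  0xFD04 + 0xFC66 = 0x1F96A → wrap carry → 0xF96B
  0xF96B + 0xE660 = 0x1DFCB → wrap carry → 0xDFCC
One's-complement sum = 0xDFCC.
Checksum = ~0xDFCC & 0xFFFF = 0x2033.

2033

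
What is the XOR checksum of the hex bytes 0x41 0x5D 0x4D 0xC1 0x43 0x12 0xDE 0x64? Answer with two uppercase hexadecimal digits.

XOR the bytes together:
  start with 0x41
  0x41 ⊕ 0x5D = 0x1C
  0x1C ⊕ 0x4D = 0x51
  0x51 ⊕ 0xC1 = 0x90
  0x90 ⊕ 0x43 = 0xD3
  0xD3 ⊕ 0x12 = 0xC1
  0xC1 ⊕ 0xDE = 0x1F
  0x1F ⊕ 0x64 = 0x7B

7B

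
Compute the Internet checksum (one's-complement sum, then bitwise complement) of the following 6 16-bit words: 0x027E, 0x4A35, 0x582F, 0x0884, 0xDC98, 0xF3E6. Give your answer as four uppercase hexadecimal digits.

One's-complement addition (fold any carry out of bit 15 back into bit 0):
  0x027E + 0x4A35 = 0x04CB3
  0x4CB3 + 0x582F = 0x0A4E2
  0xA4E2 + 0x0884 = 0x0AD66
  0xAD66 + 0xDC98 = 0x189FE → wrap carry → 0x89FF
  0x89FF + 0xF3E6 = 0x17DE5 → wrap carry → 0x7DE6
One's-complement sum = 0x7DE6.
Checksum = ~0x7DE6 & 0xFFFF = 0x8219.

8219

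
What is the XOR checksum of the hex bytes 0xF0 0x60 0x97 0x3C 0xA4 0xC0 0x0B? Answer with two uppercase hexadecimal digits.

54

XOR the bytes together:
  start with 0xF0
  0xF0 ⊕ 0x60 = 0x90
  0x90 ⊕ 0x97 = 0x07
  0x07 ⊕ 0x3C = 0x3B
  0x3B ⊕ 0xA4 = 0x9F
  0x9F ⊕ 0xC0 = 0x5F
  0x5F ⊕ 0x0B = 0x54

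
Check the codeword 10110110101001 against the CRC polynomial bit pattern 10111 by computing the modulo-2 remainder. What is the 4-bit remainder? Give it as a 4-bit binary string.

0000

Modulo-2 division of 10110110101001 by 10111:
  pos 0: 10110 XOR 10111 = 00001
  pos 4: 11101 XOR 10111 = 01010
  pos 5: 10100 XOR 10111 = 00011
  pos 8: 11100 XOR 10111 = 01011
  pos 9: 10111 XOR 10111 = 00000
Remainder = 0000 (zero — the frame passes the CRC check).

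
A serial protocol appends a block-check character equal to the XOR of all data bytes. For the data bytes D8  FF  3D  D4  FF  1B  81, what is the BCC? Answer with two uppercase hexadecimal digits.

AB

XOR the bytes together:
  start with 0xD8
  0xD8 ⊕ 0xFF = 0x27
  0x27 ⊕ 0x3D = 0x1A
  0x1A ⊕ 0xD4 = 0xCE
  0xCE ⊕ 0xFF = 0x31
  0x31 ⊕ 0x1B = 0x2A
  0x2A ⊕ 0x81 = 0xAB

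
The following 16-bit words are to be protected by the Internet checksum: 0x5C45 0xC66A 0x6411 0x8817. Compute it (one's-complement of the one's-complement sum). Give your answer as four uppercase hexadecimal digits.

F126

One's-complement addition (fold any carry out of bit 15 back into bit 0):
  0x5C45 + 0xC66A = 0x122AF → wrap carry → 0x22B0
  0x22B0 + 0x6411 = 0x086C1
  0x86C1 + 0x8817 = 0x10ED8 → wrap carry → 0x0ED9
One's-complement sum = 0x0ED9.
Checksum = ~0x0ED9 & 0xFFFF = 0xF126.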